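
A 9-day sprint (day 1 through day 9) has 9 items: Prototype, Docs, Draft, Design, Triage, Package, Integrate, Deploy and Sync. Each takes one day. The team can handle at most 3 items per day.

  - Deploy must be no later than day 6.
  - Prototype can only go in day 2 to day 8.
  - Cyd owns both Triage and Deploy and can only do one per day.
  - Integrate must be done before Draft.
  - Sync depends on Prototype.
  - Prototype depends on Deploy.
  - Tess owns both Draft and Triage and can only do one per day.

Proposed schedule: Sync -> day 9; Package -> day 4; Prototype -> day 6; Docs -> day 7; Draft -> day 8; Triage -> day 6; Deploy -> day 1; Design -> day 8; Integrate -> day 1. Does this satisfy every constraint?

Tess owns both Draft and Triage and can only do one per day — holds.
Sync depends on Prototype — holds.
Prototype depends on Deploy — holds.
Deploy must be no later than day 6 — holds.
Prototype can only go in day 2 to day 8 — holds.
Cyd owns both Triage and Deploy and can only do one per day — holds.
The team can handle at most 3 items per day — holds.
Integrate must be done before Draft — holds.

Yes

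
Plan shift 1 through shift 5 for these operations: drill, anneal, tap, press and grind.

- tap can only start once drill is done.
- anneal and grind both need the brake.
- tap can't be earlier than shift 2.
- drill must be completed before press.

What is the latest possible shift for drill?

shift 4

Downstream work caps drill at shift 4.
drill at shift 4 is achievable: tap -> shift 5, anneal -> shift 1, press -> shift 5, grind -> shift 2, drill -> shift 4.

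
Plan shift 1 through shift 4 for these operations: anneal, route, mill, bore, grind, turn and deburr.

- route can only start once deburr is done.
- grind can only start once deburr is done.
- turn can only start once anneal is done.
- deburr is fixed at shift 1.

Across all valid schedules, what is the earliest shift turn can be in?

Precedence pushes turn to at least shift 2.
turn at shift 2 is achievable: anneal=shift 1; route=shift 2; mill=shift 1; turn=shift 2; grind=shift 2; deburr=shift 1; bore=shift 1.

shift 2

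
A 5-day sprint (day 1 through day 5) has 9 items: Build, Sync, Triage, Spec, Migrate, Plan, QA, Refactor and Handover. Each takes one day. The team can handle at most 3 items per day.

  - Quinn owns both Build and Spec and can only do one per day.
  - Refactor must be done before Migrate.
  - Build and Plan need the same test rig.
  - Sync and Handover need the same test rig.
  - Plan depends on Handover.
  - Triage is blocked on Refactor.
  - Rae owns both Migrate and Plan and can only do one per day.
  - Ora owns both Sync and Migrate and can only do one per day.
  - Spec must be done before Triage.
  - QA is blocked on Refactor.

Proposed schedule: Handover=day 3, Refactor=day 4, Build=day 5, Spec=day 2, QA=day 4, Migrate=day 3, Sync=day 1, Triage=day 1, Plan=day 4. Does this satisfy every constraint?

Rae owns both Migrate and Plan and can only do one per day — holds.
Ora owns both Sync and Migrate and can only do one per day — holds.
Refactor must be done before Migrate — violated.
Build and Plan need the same test rig — holds.
QA is blocked on Refactor — violated.
Quinn owns both Build and Spec and can only do one per day — holds.
Triage is blocked on Refactor — violated.
The team can handle at most 3 items per day — holds.
Sync and Handover need the same test rig — holds.
Plan depends on Handover — holds.
Spec must be done before Triage — violated.

No — it violates: Triage is blocked on Refactor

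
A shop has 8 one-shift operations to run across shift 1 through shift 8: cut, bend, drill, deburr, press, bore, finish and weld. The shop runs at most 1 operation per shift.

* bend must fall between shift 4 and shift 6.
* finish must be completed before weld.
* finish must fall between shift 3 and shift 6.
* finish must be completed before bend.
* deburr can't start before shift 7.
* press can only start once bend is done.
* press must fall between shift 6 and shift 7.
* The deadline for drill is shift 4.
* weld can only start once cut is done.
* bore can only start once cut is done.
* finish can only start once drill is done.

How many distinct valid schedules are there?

40

Splitting on cut: it can be shift 1 (22), shift 2 (18). Listing each branch's schedules as (bend, drill, deburr, press, bore, finish, weld) by shift number:
cut=shift 1: (4,2,7,6,5,3,8) (4,2,7,6,8,3,5) (4,2,8,6,5,3,7) (4,2,8,6,7,3,5) (4,2,8,7,5,3,6) (4,2,8,7,6,3,5) (5,2,7,6,3,4,8) (5,2,7,6,4,3,8) (5,2,7,6,8,3,4) (5,2,8,6,3,4,7) (5,2,8,6,4,3,7) (5,2,8,6,7,3,4) (5,2,8,7,3,4,6) (5,2,8,7,4,3,6) (5,2,8,7,6,3,4) (5,3,7,6,2,4,8) (5,3,8,6,2,4,7) (5,3,8,7,2,4,6) (6,2,8,7,3,4,5) (6,2,8,7,4,3,5) (6,2,8,7,5,3,4) (6,3,8,7,2,4,5) — 22.
cut=shift 2: (4,1,7,6,5,3,8) (4,1,7,6,8,3,5) (4,1,8,6,5,3,7) (4,1,8,6,7,3,5) (4,1,8,7,5,3,6) (4,1,8,7,6,3,5) (5,1,7,6,3,4,8) (5,1,7,6,4,3,8) (5,1,7,6,8,3,4) (5,1,8,6,3,4,7) (5,1,8,6,4,3,7) (5,1,8,6,7,3,4) (5,1,8,7,3,4,6) (5,1,8,7,4,3,6) (5,1,8,7,6,3,4) (6,1,8,7,3,4,5) (6,1,8,7,4,3,5) (6,1,8,7,5,3,4) — 18.
Summing: 22 + 18 = 40.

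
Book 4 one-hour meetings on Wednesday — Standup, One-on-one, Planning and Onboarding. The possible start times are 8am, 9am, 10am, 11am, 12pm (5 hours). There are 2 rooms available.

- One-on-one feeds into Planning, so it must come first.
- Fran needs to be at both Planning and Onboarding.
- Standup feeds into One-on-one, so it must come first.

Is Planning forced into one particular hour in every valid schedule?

No

Planning can be 10am (e.g. Standup in 8am, One-on-one in 9am, Planning in 10am, Onboarding in 8am) or 11am (e.g. Planning=11am; One-on-one=9am; Standup=8am; Onboarding=8am).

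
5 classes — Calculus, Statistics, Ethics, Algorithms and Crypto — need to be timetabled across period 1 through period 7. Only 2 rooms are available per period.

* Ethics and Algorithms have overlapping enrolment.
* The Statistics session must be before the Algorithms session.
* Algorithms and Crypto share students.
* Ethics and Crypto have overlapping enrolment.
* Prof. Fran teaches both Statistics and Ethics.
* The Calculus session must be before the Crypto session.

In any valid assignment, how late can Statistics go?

Downstream work caps Statistics at period 6.
Statistics at period 6 is achievable: Algorithms=period 7, Ethics=period 1, Statistics=period 6, Crypto=period 2, Calculus=period 1.

period 6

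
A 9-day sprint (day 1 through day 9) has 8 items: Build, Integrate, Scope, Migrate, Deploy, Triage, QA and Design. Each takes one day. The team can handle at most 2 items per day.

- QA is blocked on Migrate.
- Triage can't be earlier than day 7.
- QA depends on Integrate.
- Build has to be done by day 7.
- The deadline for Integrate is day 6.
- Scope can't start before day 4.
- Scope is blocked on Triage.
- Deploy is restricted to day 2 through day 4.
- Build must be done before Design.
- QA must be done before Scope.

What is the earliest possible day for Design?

day 2

Precedence pushes Design to at least day 2.
Design at day 2 is achievable: Triage in day 7, Build in day 1, Integrate in day 1, Scope in day 8, QA in day 4, Migrate in day 3, Deploy in day 2, Design in day 2.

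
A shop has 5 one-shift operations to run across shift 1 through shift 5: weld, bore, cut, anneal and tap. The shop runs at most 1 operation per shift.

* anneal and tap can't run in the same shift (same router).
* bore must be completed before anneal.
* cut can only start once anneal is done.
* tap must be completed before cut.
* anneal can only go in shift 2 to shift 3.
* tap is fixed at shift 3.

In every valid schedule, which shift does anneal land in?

shift 2

anneal's window is shift 2–shift 3.
tap is fixed at shift 3, and anneal can't share a shift with tap.
So anneal must be shift 2.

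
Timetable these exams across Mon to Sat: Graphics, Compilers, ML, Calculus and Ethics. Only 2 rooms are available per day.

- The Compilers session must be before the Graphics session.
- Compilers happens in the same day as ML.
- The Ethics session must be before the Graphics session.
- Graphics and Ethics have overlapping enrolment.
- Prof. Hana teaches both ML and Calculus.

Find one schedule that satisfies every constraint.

Compilers -> Mon, Graphics -> Wed, ML -> Mon, Ethics -> Tue, Calculus -> Tue

Checking: Ethics(Tue) before Graphics(Wed); Compilers(Mon) before Graphics(Wed); Graphics(Wed) != Ethics(Tue); ML(Mon) != Calculus(Tue); Compilers = ML = Mon; max 2 per day (cap 2).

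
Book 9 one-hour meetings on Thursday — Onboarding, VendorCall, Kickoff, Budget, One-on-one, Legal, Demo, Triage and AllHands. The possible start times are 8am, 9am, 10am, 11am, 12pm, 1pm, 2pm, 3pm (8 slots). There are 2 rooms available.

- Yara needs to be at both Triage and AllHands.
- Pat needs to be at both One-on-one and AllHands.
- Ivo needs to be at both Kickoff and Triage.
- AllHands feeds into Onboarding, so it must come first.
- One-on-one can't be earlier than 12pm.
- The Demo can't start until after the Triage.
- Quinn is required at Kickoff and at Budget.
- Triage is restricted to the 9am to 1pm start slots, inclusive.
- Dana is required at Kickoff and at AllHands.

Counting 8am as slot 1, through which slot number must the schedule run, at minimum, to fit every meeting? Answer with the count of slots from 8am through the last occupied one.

The precedence chain requires at least 2 distinct slots.
With at most 2 per slot and 9 meetings, at least 5 slots are needed.
One-on-one can't be placed before 12pm — that is slot 5 counting from 8am — so the schedule must run through at least 5 slots.
5 works (last occupied slot: 12pm): for example Legal -> 11am; Onboarding -> 9am; Budget -> 11am; One-on-one -> 12pm; AllHands -> 8am; Kickoff -> 10am; Demo -> 10am; Triage -> 9am; VendorCall -> 8am.

5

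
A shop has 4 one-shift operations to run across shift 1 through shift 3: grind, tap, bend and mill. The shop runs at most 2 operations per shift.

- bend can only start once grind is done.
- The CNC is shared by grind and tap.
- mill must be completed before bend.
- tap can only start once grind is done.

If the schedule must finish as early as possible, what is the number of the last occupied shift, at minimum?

The precedence chain requires at least 2 distinct shifts.
With at most 2 per shift and 4 operations, at least 2 shifts are needed.
2 works (last occupied shift: shift 2): for example grind in shift 1; mill in shift 1; tap in shift 2; bend in shift 2.

2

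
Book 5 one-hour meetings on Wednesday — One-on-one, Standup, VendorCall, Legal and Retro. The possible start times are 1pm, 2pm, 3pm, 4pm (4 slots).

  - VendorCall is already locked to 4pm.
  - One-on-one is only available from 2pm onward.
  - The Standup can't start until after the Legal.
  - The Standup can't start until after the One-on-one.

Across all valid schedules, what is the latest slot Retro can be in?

Retro at 4pm is achievable: Standup=3pm; One-on-one=2pm; VendorCall=4pm; Retro=4pm; Legal=1pm.

4pm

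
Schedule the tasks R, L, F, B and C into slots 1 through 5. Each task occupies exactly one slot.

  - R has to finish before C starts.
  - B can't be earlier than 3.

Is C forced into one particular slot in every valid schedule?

C can be 2 (e.g. B -> 3, F -> 1, L -> 1, C -> 2, R -> 1) or 3 (e.g. R=1; B=3; F=1; C=3; L=1).

No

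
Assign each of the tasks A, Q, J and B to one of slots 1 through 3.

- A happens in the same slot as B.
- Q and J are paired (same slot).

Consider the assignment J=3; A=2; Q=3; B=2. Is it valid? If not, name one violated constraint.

A happens in the same slot as B — holds.
Q and J are paired (same slot) — holds.

Valid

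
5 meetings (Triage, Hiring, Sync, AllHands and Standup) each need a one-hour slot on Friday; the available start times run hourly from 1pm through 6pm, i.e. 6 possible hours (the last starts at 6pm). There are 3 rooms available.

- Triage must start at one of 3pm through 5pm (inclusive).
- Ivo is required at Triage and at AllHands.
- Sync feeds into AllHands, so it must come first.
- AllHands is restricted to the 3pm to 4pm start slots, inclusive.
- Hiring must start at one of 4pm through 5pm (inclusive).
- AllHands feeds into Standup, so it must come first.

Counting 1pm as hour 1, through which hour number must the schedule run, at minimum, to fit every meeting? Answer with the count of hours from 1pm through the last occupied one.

The precedence chain requires at least 3 distinct hours.
With at most 3 per hour and 5 meetings, at least 2 hours are needed.
Hiring can't be placed before 4pm — that is hour 4 counting from 1pm — so the schedule must run through at least 4 hours.
4 works (last occupied hour: 4pm): for example Standup in 4pm, AllHands in 3pm, Triage in 4pm, Sync in 1pm, Hiring in 4pm.

4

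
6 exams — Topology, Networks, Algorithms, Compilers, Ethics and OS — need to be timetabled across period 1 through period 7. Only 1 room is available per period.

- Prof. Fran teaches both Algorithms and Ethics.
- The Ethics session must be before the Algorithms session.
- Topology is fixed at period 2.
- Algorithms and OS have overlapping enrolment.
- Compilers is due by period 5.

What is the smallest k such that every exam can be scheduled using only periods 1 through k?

The precedence chain requires at least 2 distinct periods.
With at most 1 per period and 6 exams, at least 6 periods are needed.
6 works (last occupied period: period 6): for example OS=period 6, Ethics=period 3, Algorithms=period 4, Compilers=period 1, Networks=period 5, Topology=period 2.

6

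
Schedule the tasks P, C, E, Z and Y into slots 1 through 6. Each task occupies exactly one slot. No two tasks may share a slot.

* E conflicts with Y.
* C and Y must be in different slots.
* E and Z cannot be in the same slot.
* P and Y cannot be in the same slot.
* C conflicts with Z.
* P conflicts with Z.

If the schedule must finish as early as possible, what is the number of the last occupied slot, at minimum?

With at most 1 per slot and 5 tasks, at least 5 slots are needed.
5 works (last occupied slot: 5): for example Z -> 4; Y -> 5; E -> 3; C -> 2; P -> 1.

slot 5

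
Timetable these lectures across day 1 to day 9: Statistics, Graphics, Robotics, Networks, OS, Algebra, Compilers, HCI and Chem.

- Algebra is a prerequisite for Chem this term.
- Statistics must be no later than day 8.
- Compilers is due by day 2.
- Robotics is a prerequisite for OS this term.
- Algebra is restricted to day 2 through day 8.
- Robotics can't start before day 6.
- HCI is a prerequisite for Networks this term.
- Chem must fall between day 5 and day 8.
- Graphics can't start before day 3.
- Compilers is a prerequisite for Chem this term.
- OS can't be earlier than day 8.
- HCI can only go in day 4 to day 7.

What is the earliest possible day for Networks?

Precedence pushes Networks to at least day 5.
Networks at day 5 is achievable: Robotics=day 6, Statistics=day 1, OS=day 8, Networks=day 5, HCI=day 4, Chem=day 5, Compilers=day 1, Graphics=day 3, Algebra=day 2.

day 5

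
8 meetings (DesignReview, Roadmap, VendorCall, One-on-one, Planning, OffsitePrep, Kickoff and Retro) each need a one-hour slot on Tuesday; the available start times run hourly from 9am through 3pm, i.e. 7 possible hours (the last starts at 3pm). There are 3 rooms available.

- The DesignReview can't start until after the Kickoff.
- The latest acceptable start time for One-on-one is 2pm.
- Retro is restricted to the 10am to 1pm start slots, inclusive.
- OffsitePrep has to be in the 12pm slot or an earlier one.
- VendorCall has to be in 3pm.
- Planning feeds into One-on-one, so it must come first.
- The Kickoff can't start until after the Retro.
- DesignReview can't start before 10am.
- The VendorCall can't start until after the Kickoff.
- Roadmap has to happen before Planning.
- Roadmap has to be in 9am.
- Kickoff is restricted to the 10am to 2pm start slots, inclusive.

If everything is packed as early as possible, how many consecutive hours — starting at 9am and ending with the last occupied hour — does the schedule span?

7 hours

The precedence chain requires at least 3 distinct hours.
With at most 3 per hour and 8 meetings, at least 3 hours are needed.
VendorCall can't be placed before 3pm — that is hour 7 counting from 9am — so the schedule must run through at least 7 hours.
7 works (last occupied hour: 3pm): for example VendorCall in 3pm; Planning in 10am; One-on-one in 11am; DesignReview in 12pm; Retro in 10am; OffsitePrep in 9am; Roadmap in 9am; Kickoff in 11am.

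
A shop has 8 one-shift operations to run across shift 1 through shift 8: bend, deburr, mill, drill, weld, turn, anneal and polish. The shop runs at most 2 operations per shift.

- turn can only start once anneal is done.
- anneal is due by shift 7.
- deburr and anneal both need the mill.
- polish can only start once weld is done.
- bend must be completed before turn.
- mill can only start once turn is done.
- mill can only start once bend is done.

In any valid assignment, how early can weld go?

Downstream work caps weld at shift 7.
weld at shift 1 is achievable: anneal in shift 1; deburr in shift 3; drill in shift 4; weld in shift 1; polish in shift 2; mill in shift 4; bend in shift 2; turn in shift 3.

shift 1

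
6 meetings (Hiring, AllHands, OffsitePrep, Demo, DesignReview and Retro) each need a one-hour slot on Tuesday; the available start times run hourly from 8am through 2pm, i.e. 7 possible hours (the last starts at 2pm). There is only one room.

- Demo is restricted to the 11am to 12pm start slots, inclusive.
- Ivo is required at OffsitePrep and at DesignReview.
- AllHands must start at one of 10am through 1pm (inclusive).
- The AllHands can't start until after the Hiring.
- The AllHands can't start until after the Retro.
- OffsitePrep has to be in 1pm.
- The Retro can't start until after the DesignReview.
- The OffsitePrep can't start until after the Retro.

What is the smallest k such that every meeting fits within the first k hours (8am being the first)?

The precedence chain requires at least 3 distinct hours.
With at most 1 per hour and 6 meetings, at least 6 hours are needed.
OffsitePrep can't be placed before 1pm — that is hour 6 counting from 8am — so the schedule must run through at least 6 hours.
6 works (last occupied hour: 1pm): for example Demo -> 11am, AllHands -> 12pm, Retro -> 9am, OffsitePrep -> 1pm, Hiring -> 10am, DesignReview -> 8am.

6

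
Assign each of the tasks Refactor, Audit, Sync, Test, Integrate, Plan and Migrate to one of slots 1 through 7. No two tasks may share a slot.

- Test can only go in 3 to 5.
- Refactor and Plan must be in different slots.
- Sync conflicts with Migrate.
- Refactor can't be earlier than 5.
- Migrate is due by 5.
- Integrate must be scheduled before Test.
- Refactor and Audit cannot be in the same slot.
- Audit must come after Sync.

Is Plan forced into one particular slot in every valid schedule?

No

Plan can be 1 (e.g. Migrate in 4; Refactor in 5; Sync in 6; Plan in 1; Integrate in 2; Test in 3; Audit in 7) or 2 (e.g. Plan in 2, Test in 3, Audit in 7, Refactor in 5, Sync in 6, Migrate in 4, Integrate in 1).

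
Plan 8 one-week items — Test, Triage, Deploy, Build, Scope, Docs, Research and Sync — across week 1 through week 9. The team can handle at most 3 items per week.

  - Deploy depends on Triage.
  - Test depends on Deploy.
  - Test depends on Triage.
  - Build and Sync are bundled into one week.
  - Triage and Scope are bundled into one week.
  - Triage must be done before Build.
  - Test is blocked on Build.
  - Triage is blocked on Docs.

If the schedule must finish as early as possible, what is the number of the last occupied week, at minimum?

The precedence chain requires at least 4 distinct weeks.
With at most 3 per week and 8 work items, at least 3 weeks are needed.
4 works (last occupied week: week 4): for example Deploy -> week 3; Triage -> week 2; Research -> week 1; Docs -> week 1; Build -> week 3; Sync -> week 3; Scope -> week 2; Test -> week 4.

4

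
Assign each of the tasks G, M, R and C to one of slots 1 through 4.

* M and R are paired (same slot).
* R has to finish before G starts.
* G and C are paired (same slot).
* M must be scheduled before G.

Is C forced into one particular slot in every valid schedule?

C can be 2 (e.g. R in 1, M in 1, G in 2, C in 2) or 3 (e.g. M=1, G=3, C=3, R=1).

No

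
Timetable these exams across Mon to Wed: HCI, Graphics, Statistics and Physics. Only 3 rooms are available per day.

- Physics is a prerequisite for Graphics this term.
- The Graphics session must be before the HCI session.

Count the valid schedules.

3

Enumerating: Statistics -> Mon; Physics -> Mon; Graphics -> Tue; HCI -> Wed | Statistics=Tue, Physics=Mon, Graphics=Tue, HCI=Wed | HCI -> Wed, Physics -> Mon, Statistics -> Wed, Graphics -> Tue.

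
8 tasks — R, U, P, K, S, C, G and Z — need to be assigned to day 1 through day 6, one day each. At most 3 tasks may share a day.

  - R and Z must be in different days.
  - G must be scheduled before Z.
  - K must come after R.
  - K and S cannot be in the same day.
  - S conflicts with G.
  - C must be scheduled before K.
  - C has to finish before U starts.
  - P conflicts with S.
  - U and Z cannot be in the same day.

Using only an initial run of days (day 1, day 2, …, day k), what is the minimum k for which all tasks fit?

3

The precedence chain requires at least 2 distinct days.
With at most 3 per day and 8 tasks, at least 3 days are needed.
3 works (last occupied day: day 3): for example R -> day 1, S -> day 3, G -> day 1, Z -> day 3, P -> day 2, U -> day 2, K -> day 2, C -> day 1.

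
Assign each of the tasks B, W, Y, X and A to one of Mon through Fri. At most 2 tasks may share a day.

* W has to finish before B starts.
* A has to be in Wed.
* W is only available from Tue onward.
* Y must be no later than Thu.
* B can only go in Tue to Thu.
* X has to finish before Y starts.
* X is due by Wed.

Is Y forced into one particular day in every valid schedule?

Y can be Tue (e.g. X in Mon, B in Wed, W in Tue, Y in Tue, A in Wed) or Wed (e.g. W in Tue; A in Wed; B in Thu; Y in Wed; X in Mon).

No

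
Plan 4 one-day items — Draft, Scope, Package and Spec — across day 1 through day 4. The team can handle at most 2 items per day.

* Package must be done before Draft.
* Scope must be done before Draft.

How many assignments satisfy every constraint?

50

Splitting on Draft: it can be day 2 (3), day 3 (14), day 4 (33). Listing each branch's schedules as (Scope, Package, Spec) by day number:
Draft=day 2: (1,1,2) (1,1,3) (1,1,4) — 3.
Draft=day 3: (1,1,2) (1,1,3) (1,1,4) (1,2,1) (1,2,2) (1,2,3) (1,2,4) (2,1,1) (2,1,2) (2,1,3) (2,1,4) (2,2,1) (2,2,3) (2,2,4) — 14.
Draft=day 4: (1,1,2) (1,1,3) (1,1,4) (1,2,1) (1,2,2) (1,2,3) (1,2,4) (1,3,1) (1,3,2) (1,3,3) (1,3,4) (2,1,1) (2,1,2) (2,1,3) (2,1,4) (2,2,1) (2,2,3) (2,2,4) (2,3,1) (2,3,2) (2,3,3) (2,3,4) (3,1,1) (3,1,2) (3,1,3) (3,1,4) (3,2,1) (3,2,2) (3,2,3) (3,2,4) (3,3,1) (3,3,2) (3,3,4) — 33.
Summing: 3 + 14 + 33 = 50.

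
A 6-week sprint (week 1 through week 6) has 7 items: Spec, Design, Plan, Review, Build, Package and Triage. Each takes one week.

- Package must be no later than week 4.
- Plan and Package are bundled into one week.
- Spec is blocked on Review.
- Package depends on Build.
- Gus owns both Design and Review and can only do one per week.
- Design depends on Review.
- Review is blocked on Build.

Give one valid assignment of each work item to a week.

Build in week 1, Triage in week 1, Spec in week 3, Package in week 2, Review in week 2, Design in week 3, Plan in week 2

Checking: Review(week 2) before Spec(week 3); Build(week 1) before Review(week 2); Review(week 2) before Design(week 3); Build(week 1) before Package(week 2); Design(week 3) != Review(week 2); Plan = Package = week 2; Package=week 2 in [week 1,week 4].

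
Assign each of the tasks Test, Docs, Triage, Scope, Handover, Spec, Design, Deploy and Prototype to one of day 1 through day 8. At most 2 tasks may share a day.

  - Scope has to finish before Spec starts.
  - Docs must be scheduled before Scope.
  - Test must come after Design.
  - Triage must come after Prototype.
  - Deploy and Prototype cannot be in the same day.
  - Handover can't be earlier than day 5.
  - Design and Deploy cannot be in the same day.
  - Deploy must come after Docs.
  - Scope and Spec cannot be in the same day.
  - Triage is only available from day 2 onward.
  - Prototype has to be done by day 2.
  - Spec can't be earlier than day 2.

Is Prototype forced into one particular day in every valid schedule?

No

Prototype can be day 1 (e.g. Spec -> day 3, Triage -> day 2, Prototype -> day 1, Scope -> day 2, Design -> day 3, Test -> day 4, Deploy -> day 4, Handover -> day 5, Docs -> day 1) or day 2 (e.g. Handover=day 5; Test=day 4; Docs=day 1; Spec=day 3; Prototype=day 2; Triage=day 3; Design=day 1; Deploy=day 4; Scope=day 2).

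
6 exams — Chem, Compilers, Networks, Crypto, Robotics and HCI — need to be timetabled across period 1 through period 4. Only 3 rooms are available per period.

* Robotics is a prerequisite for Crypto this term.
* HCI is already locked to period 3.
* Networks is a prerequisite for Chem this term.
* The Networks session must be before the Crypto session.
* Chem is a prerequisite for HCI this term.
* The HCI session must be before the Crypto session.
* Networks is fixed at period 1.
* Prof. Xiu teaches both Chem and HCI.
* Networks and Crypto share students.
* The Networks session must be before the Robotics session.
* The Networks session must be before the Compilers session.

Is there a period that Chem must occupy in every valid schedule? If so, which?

period 2

Networks is fixed at period 1 and must come before Chem, so Chem is at least period 2.
HCI is fixed at period 3 and must come after Chem, so Chem is at most period 2.
So Chem must be period 2.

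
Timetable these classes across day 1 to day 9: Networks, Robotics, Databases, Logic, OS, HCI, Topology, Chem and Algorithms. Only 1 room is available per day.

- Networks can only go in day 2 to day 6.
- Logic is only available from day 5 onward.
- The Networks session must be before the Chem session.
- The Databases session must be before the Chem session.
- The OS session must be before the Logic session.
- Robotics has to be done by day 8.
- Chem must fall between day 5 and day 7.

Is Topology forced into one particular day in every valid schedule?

Topology can be day 1 (e.g. OS -> day 4, Networks -> day 2, Robotics -> day 7, Algorithms -> day 9, Topology -> day 1, Databases -> day 3, HCI -> day 8, Logic -> day 6, Chem -> day 5) or day 2 (e.g. Algorithms -> day 9; Chem -> day 5; OS -> day 4; HCI -> day 8; Networks -> day 3; Logic -> day 6; Databases -> day 1; Topology -> day 2; Robotics -> day 7).

No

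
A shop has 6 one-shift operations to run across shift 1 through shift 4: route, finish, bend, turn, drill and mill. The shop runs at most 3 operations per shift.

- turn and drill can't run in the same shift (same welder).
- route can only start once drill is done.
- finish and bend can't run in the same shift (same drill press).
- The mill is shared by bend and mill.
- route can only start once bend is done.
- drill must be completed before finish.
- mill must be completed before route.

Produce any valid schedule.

route in shift 3; bend in shift 1; turn in shift 2; finish in shift 2; drill in shift 1; mill in shift 2

Checking: drill(shift 1) before route(shift 3); drill(shift 1) before finish(shift 2); mill(shift 2) before route(shift 3); bend(shift 1) before route(shift 3); turn(shift 2) != drill(shift 1); finish(shift 2) != bend(shift 1); bend(shift 1) != mill(shift 2); max 3 per shift (cap 3).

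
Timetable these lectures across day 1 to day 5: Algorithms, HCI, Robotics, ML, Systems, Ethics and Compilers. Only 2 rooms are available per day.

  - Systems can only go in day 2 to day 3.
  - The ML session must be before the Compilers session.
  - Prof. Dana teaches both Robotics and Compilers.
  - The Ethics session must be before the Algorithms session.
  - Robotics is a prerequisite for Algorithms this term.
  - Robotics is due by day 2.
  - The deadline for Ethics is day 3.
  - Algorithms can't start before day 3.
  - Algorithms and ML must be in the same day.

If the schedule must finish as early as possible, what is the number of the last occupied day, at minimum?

day 4

The precedence chain requires at least 3 distinct days.
With at most 2 per day and 7 lectures, at least 4 days are needed.
Propagating the time windows through the other constraints, Compilers can't land before day 4, so the schedule must run through at least day 4.
4 works (last occupied day: day 4): for example ML -> day 3, Ethics -> day 1, Algorithms -> day 3, Compilers -> day 4, Robotics -> day 1, Systems -> day 2, HCI -> day 2.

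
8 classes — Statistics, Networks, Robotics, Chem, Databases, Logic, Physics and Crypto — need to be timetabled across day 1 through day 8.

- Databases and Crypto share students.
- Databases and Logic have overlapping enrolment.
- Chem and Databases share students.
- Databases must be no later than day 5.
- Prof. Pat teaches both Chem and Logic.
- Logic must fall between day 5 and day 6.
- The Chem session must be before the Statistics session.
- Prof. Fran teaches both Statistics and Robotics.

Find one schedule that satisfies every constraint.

Crypto -> day 2, Physics -> day 1, Databases -> day 1, Logic -> day 5, Networks -> day 1, Statistics -> day 3, Chem -> day 2, Robotics -> day 1

Checking: Chem(day 2) before Statistics(day 3); Databases(day 1) != Logic(day 5); Statistics(day 3) != Robotics(day 1); Chem(day 2) != Logic(day 5); Databases(day 1) != Crypto(day 2); Chem(day 2) != Databases(day 1); Logic=day 5 in [day 5,day 6]; Databases=day 1 in [day 1,day 5].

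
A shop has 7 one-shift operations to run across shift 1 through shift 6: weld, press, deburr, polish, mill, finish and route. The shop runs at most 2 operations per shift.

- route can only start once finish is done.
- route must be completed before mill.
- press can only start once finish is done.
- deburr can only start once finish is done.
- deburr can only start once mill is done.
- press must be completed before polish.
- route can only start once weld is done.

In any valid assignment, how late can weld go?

Downstream work caps weld at shift 3.
weld at shift 3 is achievable: finish -> shift 1, deburr -> shift 6, mill -> shift 5, weld -> shift 3, press -> shift 2, route -> shift 4, polish -> shift 3.

shift 3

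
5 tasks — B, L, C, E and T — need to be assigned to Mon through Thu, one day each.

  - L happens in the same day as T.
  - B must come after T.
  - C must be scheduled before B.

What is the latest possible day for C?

Wed

Downstream work caps C at Wed.
C at Wed is achievable: B=Thu; C=Wed; T=Mon; L=Mon; E=Mon.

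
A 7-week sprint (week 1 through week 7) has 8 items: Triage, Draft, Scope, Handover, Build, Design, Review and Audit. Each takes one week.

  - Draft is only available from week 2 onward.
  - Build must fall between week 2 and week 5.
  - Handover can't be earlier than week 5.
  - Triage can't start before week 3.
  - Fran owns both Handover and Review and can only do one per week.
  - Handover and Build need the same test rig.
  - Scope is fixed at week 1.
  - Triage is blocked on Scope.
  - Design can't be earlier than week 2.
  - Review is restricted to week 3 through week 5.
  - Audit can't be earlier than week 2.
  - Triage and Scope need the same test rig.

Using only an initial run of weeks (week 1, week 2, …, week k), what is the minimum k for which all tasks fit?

The precedence chain requires at least 2 distinct weeks.
Handover can't be placed before week 5, so the schedule must run through at least week 5.
5 works (last occupied week: week 5): for example Handover=week 5; Draft=week 2; Scope=week 1; Design=week 2; Triage=week 3; Audit=week 2; Review=week 3; Build=week 2.

5 weeks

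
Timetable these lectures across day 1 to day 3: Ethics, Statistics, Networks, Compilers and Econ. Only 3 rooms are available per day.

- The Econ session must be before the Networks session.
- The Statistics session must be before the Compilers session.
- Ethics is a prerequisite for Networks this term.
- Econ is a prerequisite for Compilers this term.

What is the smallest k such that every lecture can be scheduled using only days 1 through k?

The precedence chain requires at least 2 distinct days.
With at most 3 per day and 5 lectures, at least 2 days are needed.
2 works (last occupied day: day 2): for example Statistics=day 1, Compilers=day 2, Ethics=day 1, Networks=day 2, Econ=day 1.

2 days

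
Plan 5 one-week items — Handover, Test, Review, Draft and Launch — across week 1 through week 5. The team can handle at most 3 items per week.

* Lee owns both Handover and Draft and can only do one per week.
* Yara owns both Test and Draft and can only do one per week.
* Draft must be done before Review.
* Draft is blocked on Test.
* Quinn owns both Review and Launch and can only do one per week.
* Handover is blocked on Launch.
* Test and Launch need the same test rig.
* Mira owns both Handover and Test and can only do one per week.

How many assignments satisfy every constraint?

Splitting on Handover: it can be week 2 (1), week 3 (5), week 4 (13), week 5 (26). Listing each branch's schedules as (Test, Review, Draft, Launch) by week number:
Handover=week 2: (3,5,4,1) — 1.
Handover=week 3: (1,3,2,2) (1,4,2,2) (1,5,2,2) (1,5,4,2) (2,5,4,1) — 5.
Handover=week 4: (1,3,2,2) (1,4,2,2) (1,4,2,3) (1,4,3,2) (1,4,3,3) (1,5,2,2) (1,5,2,3) (1,5,3,2) (1,5,3,3) (2,4,3,1) (2,4,3,3) (2,5,3,1) (2,5,3,3) — 13.
Handover=week 5: (1,3,2,2) (1,3,2,4) (1,4,2,2) (1,4,2,3) (1,4,3,2) (1,4,3,3) (1,5,2,2) (1,5,2,3) (1,5,2,4) (1,5,3,2) (1,5,3,3) (1,5,3,4) (1,5,4,2) (1,5,4,3) (1,5,4,4) (2,4,3,1) (2,4,3,3) (2,5,3,1) (2,5,3,3) (2,5,3,4) (2,5,4,1) (2,5,4,3) (2,5,4,4) (3,5,4,1) (3,5,4,2) (3,5,4,4) — 26.
Summing: 1 + 5 + 13 + 26 = 45.

45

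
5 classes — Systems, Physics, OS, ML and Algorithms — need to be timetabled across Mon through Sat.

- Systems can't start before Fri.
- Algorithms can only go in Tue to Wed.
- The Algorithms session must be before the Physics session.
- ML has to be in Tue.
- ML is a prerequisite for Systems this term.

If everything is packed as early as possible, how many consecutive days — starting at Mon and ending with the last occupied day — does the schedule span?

The precedence chain requires at least 2 distinct days.
Systems can't be placed before Fri — that is day 5 counting from Mon — so the schedule must run through at least 5 days.
5 works (last occupied day: Fri): for example Systems in Fri; Physics in Wed; ML in Tue; Algorithms in Tue; OS in Mon.

5 days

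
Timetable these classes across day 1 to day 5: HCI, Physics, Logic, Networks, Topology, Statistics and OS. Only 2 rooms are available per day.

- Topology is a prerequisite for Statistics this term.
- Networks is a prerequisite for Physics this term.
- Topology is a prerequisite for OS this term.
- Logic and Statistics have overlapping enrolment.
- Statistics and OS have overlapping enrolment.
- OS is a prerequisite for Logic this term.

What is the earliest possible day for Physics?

day 2

Precedence pushes Physics to at least day 2.
Physics at day 2 is achievable: Logic=day 3, Physics=day 2, Networks=day 1, Topology=day 1, OS=day 2, HCI=day 3, Statistics=day 4.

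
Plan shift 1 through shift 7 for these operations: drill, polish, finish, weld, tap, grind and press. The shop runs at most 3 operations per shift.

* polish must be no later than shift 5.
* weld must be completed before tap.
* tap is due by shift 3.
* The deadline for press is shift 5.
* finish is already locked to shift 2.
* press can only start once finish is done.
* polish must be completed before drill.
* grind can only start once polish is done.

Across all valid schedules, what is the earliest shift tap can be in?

shift 2

Precedence pushes tap to at least shift 2; tap's own window allows nothing later than shift 3.
tap at shift 2 is achievable: grind=shift 3, weld=shift 1, finish=shift 2, tap=shift 2, drill=shift 2, press=shift 3, polish=shift 1.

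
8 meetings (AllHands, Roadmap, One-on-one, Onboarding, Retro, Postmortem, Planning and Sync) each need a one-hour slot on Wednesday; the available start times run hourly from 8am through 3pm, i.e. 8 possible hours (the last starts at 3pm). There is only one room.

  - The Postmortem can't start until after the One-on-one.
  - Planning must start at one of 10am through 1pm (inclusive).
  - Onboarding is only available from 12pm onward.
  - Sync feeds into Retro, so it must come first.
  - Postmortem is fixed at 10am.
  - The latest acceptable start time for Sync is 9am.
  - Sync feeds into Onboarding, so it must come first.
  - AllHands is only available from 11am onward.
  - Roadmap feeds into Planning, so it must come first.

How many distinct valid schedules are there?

Splitting on AllHands: it can be 11am (4), 12pm (4), 1pm (4), 2pm (10), 3pm (10). Listing each branch's schedules as (Roadmap, One-on-one, Onboarding, Retro, Postmortem, Planning, Sync):
AllHands=11am: (12pm,8am,2pm,3pm,10am,1pm,9am) (12pm,8am,3pm,2pm,10am,1pm,9am) (12pm,9am,2pm,3pm,10am,1pm,8am) (12pm,9am,3pm,2pm,10am,1pm,8am) — 4.
AllHands=12pm: (11am,8am,2pm,3pm,10am,1pm,9am) (11am,8am,3pm,2pm,10am,1pm,9am) (11am,9am,2pm,3pm,10am,1pm,8am) (11am,9am,3pm,2pm,10am,1pm,8am) — 4.
AllHands=1pm: (11am,8am,2pm,3pm,10am,12pm,9am) (11am,8am,3pm,2pm,10am,12pm,9am) (11am,9am,2pm,3pm,10am,12pm,8am) (11am,9am,3pm,2pm,10am,12pm,8am) — 4.
AllHands=2pm: (11am,8am,12pm,3pm,10am,1pm,9am) (11am,8am,1pm,3pm,10am,12pm,9am) (11am,8am,3pm,12pm,10am,1pm,9am) (11am,8am,3pm,1pm,10am,12pm,9am) (11am,9am,12pm,3pm,10am,1pm,8am) (11am,9am,1pm,3pm,10am,12pm,8am) (11am,9am,3pm,12pm,10am,1pm,8am) (11am,9am,3pm,1pm,10am,12pm,8am) (12pm,8am,3pm,11am,10am,1pm,9am) (12pm,9am,3pm,11am,10am,1pm,8am) — 10.
AllHands=3pm: (11am,8am,12pm,2pm,10am,1pm,9am) (11am,8am,1pm,2pm,10am,12pm,9am) (11am,8am,2pm,12pm,10am,1pm,9am) (11am,8am,2pm,1pm,10am,12pm,9am) (11am,9am,12pm,2pm,10am,1pm,8am) (11am,9am,1pm,2pm,10am,12pm,8am) (11am,9am,2pm,12pm,10am,1pm,8am) (11am,9am,2pm,1pm,10am,12pm,8am) (12pm,8am,2pm,11am,10am,1pm,9am) (12pm,9am,2pm,11am,10am,1pm,8am) — 10.
Summing: 4 + 4 + 4 + 10 + 10 = 32.

32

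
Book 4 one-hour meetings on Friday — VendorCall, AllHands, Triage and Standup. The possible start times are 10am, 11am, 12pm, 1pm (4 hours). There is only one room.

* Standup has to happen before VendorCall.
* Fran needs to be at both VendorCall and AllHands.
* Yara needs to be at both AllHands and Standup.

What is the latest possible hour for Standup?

12pm

Downstream work caps Standup at 12pm.
Standup at 12pm is achievable: Standup=12pm, VendorCall=1pm, AllHands=10am, Triage=11am.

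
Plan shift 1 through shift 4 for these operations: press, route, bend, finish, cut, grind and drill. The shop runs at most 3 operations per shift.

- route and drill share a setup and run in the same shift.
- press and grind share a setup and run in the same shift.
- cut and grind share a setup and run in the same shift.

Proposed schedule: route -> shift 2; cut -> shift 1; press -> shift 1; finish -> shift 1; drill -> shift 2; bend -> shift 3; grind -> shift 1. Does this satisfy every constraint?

No — it violates: The shop runs at most 3 operations per shift

The shop runs at most 3 operations per shift — violated.
press and grind share a setup and run in the same shift — holds.
route and drill share a setup and run in the same shift — holds.
cut and grind share a setup and run in the same shift — holds.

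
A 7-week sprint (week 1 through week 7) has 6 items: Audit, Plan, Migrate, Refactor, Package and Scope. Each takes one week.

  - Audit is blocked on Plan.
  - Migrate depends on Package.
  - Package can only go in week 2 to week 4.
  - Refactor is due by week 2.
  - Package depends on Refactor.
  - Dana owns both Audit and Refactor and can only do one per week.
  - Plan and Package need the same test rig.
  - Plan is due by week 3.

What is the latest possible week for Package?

Package is available from week 2; Package's own window allows nothing later than week 4.
Package at week 4 is achievable: Plan -> week 1, Refactor -> week 1, Audit -> week 2, Package -> week 4, Scope -> week 1, Migrate -> week 5.

week 4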